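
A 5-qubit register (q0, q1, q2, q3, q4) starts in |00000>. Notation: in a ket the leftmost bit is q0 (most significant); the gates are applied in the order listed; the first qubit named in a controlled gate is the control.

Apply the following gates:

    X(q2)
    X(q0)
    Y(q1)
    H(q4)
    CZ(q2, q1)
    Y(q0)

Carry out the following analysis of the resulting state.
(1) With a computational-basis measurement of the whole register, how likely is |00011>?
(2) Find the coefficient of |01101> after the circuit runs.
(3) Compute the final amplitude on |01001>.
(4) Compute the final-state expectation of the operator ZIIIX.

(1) Outcome |00011> occurs with probability 0.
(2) The final state's coefficient on |01101> equals -sqrt(2)/2.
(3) The amplitude on |01001> is 0.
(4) The expectation value of ZIIIX is 1.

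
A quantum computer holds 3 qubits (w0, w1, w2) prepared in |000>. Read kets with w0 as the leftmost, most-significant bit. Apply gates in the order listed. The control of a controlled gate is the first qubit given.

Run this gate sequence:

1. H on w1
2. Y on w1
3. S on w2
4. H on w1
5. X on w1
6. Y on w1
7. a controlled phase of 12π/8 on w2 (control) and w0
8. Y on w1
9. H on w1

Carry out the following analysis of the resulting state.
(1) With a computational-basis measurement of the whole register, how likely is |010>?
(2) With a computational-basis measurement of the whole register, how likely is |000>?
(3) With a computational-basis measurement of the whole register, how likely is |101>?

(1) A full measurement returns |010> with probability 1/2.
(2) Outcome |000> occurs with probability 1/2.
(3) The probability of measuring |101> is 0.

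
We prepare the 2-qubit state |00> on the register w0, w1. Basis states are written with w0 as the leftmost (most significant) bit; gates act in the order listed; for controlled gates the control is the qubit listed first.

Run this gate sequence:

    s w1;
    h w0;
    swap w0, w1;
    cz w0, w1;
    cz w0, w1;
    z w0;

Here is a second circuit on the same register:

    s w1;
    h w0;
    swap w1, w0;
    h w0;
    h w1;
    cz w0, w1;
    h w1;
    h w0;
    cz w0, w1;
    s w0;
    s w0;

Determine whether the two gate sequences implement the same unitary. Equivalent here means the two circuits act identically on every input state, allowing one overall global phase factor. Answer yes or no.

No, they are not equivalent — no single phase factor reconciles the two unitaries.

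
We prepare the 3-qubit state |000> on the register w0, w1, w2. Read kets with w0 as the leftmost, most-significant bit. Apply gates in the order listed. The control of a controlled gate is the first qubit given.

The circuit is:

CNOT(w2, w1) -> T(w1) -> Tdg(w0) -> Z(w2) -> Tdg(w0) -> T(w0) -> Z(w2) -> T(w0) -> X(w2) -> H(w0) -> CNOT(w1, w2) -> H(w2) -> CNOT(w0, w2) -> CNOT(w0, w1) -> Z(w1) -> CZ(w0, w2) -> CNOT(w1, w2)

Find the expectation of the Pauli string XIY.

The expectation value of XIY is 0. Key observation: the block from step 3 through step 8 cancels to the identity and can be dropped.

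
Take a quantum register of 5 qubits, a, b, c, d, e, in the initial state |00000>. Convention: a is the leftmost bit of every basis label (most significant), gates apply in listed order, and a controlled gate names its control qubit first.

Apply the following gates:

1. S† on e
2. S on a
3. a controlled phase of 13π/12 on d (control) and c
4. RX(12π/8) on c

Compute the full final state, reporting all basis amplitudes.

After the circuit, the state carries amplitude -sqrt(2)/2 on |00000>, -sqrt(2)*I/2 on |00100>, and 0 on every other basis state.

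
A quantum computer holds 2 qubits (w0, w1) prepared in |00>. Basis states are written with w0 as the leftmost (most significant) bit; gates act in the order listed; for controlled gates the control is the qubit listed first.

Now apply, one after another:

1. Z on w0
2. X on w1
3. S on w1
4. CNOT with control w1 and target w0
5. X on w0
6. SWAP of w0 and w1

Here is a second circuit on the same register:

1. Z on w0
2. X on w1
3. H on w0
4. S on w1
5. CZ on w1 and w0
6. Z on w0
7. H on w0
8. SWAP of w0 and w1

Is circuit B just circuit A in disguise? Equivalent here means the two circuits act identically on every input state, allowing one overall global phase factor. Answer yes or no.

Yes, they are equivalent — the unitaries differ by at most a global phase.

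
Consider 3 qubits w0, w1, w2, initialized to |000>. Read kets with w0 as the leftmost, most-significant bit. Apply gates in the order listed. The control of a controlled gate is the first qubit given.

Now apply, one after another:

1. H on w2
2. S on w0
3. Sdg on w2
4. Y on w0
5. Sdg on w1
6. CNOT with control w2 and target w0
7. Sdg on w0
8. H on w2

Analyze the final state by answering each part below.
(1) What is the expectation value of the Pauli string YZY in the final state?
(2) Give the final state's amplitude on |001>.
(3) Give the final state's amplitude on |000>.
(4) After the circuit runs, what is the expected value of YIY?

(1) The observable YZY averages to -1.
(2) |001> carries amplitude -1/2 in the final state.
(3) The amplitude on |000> is 1/2.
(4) The observable YIY averages to -1.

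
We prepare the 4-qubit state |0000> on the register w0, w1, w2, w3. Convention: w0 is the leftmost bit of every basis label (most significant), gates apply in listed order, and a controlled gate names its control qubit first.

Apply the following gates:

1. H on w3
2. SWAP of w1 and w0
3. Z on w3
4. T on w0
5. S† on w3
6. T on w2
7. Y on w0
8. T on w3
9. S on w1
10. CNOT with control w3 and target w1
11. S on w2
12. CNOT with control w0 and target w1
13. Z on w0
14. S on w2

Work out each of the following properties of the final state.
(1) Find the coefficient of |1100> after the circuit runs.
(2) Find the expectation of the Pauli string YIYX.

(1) |1100> carries amplitude -sqrt(2)*I/2 in the final state.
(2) The expectation value of YIYX is 0.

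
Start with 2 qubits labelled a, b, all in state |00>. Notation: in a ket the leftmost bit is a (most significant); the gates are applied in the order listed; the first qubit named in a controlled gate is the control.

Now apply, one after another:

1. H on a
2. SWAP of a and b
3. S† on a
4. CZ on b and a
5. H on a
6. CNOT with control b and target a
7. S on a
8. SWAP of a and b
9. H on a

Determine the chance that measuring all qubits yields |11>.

The probability of measuring |11> is 0.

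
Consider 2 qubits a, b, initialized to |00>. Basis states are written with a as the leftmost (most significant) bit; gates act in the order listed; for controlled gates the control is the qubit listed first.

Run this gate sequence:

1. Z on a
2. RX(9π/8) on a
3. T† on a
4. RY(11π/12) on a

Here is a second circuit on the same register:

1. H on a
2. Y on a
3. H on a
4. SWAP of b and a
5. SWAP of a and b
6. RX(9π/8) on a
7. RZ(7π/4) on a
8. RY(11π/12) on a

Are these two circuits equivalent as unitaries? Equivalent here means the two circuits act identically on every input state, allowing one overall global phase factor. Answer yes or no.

No: there is an input state on which the two circuits produce genuinely different outputs (not merely differing by a phase).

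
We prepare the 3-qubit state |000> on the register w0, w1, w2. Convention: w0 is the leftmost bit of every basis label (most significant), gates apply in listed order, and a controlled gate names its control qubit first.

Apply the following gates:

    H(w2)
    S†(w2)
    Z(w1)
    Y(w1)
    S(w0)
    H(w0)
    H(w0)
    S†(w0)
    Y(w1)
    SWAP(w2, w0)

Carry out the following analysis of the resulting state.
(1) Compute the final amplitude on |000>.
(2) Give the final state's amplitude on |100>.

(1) The final state's coefficient on |000> equals sqrt(2)/2. Key observation: gates 4-9 undo each other exactly, leaving only the rest of the circuit to track.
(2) The final state's coefficient on |100> equals -sqrt(2)*I/2.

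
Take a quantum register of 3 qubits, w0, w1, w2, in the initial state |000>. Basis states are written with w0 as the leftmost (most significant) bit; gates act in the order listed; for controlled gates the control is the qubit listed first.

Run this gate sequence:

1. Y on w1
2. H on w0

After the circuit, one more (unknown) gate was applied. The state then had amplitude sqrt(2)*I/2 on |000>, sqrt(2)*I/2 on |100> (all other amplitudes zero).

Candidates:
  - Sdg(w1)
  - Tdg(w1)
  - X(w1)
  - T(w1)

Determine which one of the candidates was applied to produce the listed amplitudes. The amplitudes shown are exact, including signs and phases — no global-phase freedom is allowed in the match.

It was X(w1) that produced the state shown.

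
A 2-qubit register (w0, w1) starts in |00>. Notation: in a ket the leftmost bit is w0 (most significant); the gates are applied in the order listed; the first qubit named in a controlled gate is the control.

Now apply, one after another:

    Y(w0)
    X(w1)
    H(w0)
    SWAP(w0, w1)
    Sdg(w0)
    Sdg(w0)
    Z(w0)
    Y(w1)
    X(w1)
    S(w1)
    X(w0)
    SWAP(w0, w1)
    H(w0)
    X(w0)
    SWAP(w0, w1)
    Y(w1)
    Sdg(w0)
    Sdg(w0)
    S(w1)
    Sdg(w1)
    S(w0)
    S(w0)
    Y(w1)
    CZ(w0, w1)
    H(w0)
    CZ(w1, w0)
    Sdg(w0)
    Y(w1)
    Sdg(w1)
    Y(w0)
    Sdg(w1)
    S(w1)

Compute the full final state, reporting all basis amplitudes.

The resulting statevector has amplitude sqrt(2)*(-1 + I)/4 on |00>, sqrt(2)*(1 - I)/4 on |01>, sqrt(2)*(-1 - I)/4 on |10>, sqrt(2)*(-1 - I)/4 on |11>.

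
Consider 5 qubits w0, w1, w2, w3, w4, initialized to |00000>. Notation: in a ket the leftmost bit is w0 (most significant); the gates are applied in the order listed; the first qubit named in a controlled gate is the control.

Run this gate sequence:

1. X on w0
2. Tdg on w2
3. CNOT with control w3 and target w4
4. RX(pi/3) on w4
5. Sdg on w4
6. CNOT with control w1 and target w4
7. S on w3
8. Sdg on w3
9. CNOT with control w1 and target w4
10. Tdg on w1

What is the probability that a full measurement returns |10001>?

Outcome |10001> occurs with probability 1/4. Key observation: steps 6-9 multiply out to the identity, so the circuit reduces to the remaining gates.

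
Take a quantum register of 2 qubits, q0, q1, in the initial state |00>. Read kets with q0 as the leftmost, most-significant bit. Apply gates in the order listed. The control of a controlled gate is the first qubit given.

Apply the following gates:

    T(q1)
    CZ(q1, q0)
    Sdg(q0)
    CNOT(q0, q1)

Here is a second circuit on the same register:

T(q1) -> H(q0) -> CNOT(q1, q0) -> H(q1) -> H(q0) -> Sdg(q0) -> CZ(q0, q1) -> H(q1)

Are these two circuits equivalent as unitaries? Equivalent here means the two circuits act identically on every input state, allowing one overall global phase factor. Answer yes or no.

Yes — the two circuits implement the same unitary up to a global phase.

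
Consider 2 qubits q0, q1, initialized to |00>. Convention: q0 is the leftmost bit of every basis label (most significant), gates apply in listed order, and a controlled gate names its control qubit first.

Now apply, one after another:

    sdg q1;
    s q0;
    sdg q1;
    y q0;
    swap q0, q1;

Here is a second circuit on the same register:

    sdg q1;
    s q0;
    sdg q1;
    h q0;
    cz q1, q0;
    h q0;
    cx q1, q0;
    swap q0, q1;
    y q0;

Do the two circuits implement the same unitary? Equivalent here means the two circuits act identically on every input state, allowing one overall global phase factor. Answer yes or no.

No — the two circuits implement different unitaries, even allowing a global phase.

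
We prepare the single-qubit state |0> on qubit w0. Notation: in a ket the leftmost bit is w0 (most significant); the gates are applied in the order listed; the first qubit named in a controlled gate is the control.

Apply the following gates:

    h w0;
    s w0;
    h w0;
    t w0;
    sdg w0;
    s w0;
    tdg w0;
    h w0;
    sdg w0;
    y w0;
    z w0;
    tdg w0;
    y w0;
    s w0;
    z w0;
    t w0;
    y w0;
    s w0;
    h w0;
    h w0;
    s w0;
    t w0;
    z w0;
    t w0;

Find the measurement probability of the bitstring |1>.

Outcome |1> occurs with probability 1/2.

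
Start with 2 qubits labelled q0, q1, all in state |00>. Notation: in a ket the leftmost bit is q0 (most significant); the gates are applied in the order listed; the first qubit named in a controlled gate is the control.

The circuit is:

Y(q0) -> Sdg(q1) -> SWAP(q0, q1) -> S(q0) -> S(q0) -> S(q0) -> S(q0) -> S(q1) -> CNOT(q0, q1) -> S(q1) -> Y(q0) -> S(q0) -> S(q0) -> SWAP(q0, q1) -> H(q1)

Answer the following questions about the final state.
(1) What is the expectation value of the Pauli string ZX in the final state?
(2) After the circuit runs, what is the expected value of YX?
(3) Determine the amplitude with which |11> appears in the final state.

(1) The expectation value of ZX is 1. Key observation: gates 4-7 undo each other exactly, leaving only the rest of the circuit to track.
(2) In the final state, YX has expectation 0.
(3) |11> carries amplitude sqrt(2)/2 in the final state.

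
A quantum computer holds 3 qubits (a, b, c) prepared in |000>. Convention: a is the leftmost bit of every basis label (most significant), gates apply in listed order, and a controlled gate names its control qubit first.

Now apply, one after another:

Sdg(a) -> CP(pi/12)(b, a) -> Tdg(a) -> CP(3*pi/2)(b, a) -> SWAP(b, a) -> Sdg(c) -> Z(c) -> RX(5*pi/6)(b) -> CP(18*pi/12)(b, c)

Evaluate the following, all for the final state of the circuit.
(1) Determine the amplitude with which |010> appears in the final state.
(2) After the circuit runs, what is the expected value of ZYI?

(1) |010> carries amplitude I*(-sqrt(6) - sqrt(2))/4 in the final state.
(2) In the final state, ZYI has expectation -1/2.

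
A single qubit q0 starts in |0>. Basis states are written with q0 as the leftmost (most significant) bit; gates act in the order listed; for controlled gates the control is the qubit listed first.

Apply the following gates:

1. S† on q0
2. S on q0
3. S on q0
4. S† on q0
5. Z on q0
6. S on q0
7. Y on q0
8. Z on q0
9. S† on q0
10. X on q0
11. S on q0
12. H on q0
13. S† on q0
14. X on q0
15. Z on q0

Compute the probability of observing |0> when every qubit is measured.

The probability of measuring |0> is 1/2.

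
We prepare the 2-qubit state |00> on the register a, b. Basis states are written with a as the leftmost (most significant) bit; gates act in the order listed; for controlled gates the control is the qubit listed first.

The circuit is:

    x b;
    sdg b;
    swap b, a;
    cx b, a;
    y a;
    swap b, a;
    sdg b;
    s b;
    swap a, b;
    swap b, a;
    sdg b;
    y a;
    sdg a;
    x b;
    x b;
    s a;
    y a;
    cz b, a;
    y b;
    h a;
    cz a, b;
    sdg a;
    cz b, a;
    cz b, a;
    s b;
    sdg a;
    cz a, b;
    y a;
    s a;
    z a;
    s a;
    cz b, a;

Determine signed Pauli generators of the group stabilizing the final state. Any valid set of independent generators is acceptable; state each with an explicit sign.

The stabilizer group can be generated by -XI, -IZ, among other valid generating sets. Key observation: steps 12-17 multiply out to the identity, so the circuit reduces to the remaining gates.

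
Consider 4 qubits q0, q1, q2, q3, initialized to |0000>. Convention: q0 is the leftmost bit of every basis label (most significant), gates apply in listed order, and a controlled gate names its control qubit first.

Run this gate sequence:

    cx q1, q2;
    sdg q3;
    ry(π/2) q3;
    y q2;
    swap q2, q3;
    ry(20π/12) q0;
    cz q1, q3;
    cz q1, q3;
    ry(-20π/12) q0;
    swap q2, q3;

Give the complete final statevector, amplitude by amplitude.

After the circuit, the state carries amplitude sqrt(2)*I/2 on |0010>, sqrt(2)*I/2 on |0011>, and 0 on every other basis state.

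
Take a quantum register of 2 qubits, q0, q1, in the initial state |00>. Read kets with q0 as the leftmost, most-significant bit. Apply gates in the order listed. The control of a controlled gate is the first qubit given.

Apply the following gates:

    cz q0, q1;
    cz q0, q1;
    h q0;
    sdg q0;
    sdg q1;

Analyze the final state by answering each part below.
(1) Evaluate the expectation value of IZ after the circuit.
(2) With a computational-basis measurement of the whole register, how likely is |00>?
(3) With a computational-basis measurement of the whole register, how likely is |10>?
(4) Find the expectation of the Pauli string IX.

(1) The expectation value of IZ is 1.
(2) A full measurement returns |00> with probability 1/2.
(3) The probability of measuring |10> is 1/2.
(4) In the final state, IX has expectation 0.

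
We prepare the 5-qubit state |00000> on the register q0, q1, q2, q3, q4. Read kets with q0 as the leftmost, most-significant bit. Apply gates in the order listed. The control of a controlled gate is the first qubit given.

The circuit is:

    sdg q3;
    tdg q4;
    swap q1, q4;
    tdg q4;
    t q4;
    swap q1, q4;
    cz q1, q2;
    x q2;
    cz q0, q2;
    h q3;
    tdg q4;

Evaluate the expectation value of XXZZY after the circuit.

The observable XXZZY averages to 0. Key observation: the block from step 3 through step 6 cancels to the identity and can be dropped.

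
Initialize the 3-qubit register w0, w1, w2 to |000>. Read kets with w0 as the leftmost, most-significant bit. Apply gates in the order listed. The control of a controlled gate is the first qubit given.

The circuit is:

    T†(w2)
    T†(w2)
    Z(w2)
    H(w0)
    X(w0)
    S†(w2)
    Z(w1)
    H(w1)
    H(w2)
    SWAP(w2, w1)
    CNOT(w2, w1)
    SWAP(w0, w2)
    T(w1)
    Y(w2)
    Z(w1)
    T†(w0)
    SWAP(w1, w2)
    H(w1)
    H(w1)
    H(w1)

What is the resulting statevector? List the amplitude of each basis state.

After the circuit, the state carries amplitude 0 on |000>, 0 on |001>, -I/2 on |010>, exp(3*I*pi/4)/2 on |011>, 0 on |100>, 0 on |101>, -exp(I*pi/4)/2 on |110>, I/2 on |111>.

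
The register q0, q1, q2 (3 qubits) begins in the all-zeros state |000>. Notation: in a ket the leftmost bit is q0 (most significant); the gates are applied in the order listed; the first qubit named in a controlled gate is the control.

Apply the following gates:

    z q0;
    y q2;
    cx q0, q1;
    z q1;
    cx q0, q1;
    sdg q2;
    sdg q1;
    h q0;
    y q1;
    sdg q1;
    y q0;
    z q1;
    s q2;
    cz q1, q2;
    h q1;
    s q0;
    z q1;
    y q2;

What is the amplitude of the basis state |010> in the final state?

The final state's coefficient on |010> equals -I/2.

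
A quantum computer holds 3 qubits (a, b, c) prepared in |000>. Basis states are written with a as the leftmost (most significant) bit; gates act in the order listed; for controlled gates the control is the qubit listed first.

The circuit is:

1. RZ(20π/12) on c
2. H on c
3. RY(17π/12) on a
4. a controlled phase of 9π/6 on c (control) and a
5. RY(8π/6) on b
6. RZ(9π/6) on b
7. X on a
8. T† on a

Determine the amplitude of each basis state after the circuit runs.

The final amplitudes are (-sqrt(2*sqrt(2) + 4)/16 - sqrt(12 - 6*sqrt(2))/16)*exp(5*I*pi/12) on |000>, (sqrt(12 - 6*sqrt(2))/16 + sqrt(2*sqrt(2) + 4)/16)*exp(11*I*pi/12) on |001>, (-sqrt(6*sqrt(2) + 12)/16 - 3*sqrt(4 - 2*sqrt(2))/16)*exp(11*I*pi/12) on |010>, (-sqrt(6*sqrt(2) + 12)/16 - 3*sqrt(4 - 2*sqrt(2))/16)*exp(5*I*pi/12) on |011>, (-sqrt(4 - 2*sqrt(2))/16 + sqrt(6*sqrt(2) + 12)/16)*exp(I*pi/6) on |100>, (-sqrt(4 - 2*sqrt(2))/16 + sqrt(6*sqrt(2) + 12)/16)*exp(I*pi/6) on |101>, (-sqrt(12 - 6*sqrt(2))/16 + 3*sqrt(2*sqrt(2) + 4)/16)*exp(2*I*pi/3) on |110>, (-sqrt(12 - 6*sqrt(2))/16 + 3*sqrt(2*sqrt(2) + 4)/16)*exp(2*I*pi/3) on |111>.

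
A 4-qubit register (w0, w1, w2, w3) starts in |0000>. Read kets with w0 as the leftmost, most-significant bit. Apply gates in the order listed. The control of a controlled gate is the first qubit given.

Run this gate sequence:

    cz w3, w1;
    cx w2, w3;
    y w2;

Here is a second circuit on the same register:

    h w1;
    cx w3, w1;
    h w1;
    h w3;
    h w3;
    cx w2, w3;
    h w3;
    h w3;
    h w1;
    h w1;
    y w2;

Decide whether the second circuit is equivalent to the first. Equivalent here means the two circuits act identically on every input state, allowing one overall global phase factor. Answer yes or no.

Yes — the two circuits implement the same unitary up to a global phase.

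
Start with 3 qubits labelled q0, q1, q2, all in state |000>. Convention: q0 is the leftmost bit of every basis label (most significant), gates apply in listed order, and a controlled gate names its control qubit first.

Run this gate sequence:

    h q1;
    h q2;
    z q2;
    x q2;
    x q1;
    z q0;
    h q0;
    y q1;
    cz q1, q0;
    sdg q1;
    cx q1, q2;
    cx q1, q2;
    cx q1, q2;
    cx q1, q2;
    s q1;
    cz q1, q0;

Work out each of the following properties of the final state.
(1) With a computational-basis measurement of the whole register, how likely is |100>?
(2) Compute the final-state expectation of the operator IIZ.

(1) A full measurement returns |100> with probability 1/8. Key observation: the block from step 9 through step 16 cancels to the identity and can be dropped.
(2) In the final state, IIZ has expectation 0.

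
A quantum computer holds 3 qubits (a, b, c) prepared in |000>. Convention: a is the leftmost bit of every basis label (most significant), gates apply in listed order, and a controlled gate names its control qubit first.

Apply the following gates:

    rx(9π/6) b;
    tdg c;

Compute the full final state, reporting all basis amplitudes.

After the circuit, the state carries amplitude -sqrt(2)/2 on |000>, -sqrt(2)*I/2 on |010>, and 0 on every other basis state.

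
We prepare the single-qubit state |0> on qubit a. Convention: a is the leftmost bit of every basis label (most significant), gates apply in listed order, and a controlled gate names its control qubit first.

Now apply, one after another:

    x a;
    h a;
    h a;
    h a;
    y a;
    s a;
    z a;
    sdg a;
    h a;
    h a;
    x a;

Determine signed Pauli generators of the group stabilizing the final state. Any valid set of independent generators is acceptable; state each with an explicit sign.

The final state is stabilized by the group generated by -X; other independent generating sets are equally valid.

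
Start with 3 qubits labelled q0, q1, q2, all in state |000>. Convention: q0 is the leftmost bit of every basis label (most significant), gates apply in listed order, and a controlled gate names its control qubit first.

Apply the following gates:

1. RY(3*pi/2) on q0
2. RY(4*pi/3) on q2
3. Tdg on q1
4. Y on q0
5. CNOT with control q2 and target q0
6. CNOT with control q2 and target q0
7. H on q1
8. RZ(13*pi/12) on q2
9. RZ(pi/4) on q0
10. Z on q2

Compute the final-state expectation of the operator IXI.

The observable IXI averages to 1. Key observation: the block from step 5 through step 6 cancels to the identity and can be dropped.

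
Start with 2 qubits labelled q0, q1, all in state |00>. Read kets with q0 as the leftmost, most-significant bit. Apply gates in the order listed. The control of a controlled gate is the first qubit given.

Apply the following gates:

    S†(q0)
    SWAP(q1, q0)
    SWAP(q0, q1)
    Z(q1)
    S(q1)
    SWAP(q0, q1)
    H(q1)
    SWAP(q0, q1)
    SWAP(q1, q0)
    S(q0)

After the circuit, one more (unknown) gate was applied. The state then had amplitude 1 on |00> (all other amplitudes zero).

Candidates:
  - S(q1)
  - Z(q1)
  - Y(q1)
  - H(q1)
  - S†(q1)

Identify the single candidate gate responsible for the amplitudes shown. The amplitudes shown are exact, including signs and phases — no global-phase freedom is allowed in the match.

The unique candidate consistent with the amplitudes is H(q1).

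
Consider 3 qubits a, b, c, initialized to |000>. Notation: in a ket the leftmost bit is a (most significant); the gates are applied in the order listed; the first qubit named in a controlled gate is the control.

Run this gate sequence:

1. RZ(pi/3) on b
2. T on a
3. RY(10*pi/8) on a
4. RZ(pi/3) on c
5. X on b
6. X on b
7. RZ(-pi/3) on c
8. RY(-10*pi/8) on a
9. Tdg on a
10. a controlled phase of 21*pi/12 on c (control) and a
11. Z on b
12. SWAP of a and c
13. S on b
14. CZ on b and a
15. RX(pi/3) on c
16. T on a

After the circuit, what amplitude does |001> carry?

The amplitude on |001> is -exp(I*pi/3)/2.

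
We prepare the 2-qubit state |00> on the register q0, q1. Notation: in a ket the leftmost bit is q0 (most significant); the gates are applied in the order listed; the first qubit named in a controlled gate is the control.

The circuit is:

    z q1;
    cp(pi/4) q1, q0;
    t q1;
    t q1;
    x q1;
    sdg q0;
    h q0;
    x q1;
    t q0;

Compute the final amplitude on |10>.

|10> carries amplitude sqrt(2)*exp(I*pi/4)/2 in the final state.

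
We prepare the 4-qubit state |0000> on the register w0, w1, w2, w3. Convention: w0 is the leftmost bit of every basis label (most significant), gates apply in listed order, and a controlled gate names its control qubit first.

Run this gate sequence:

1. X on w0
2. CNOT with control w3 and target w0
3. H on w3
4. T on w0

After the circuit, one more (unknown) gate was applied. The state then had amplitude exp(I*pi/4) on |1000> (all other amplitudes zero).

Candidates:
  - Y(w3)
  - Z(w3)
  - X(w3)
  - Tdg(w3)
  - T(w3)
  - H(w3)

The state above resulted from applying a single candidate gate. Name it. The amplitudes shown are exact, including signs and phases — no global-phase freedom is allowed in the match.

The unique candidate consistent with the amplitudes is H(w3).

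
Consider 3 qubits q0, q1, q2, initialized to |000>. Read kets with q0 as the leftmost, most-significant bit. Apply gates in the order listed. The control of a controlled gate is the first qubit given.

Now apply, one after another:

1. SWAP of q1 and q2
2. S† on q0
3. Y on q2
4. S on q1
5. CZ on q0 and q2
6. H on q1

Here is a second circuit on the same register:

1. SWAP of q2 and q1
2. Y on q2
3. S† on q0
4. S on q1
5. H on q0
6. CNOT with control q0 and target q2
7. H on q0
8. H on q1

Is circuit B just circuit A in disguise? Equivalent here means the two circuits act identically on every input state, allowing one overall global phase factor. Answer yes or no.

No, they are not equivalent — no single phase factor reconciles the two unitaries.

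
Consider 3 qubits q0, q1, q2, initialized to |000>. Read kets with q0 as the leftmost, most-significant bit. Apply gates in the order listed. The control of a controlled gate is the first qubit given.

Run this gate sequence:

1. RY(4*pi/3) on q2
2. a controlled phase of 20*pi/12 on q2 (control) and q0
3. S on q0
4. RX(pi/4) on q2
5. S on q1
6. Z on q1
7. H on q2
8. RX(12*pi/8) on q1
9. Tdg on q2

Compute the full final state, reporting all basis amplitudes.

The final amplitudes are -sqrt(3*sqrt(2) + 6)/8 + sqrt(sqrt(2) + 2)/8 - I*sqrt(2 - sqrt(2))/8 + I*sqrt(6 - 3*sqrt(2))/8 on |000>, -sqrt(3*sqrt(2) + 6)*exp(3*I*pi/4)/8 - sqrt(sqrt(2) + 2)*exp(3*I*pi/4)/8 + sqrt(2 - sqrt(2))*exp(I*pi/4)/8 + sqrt(6 - 3*sqrt(2))*exp(I*pi/4)/8 on |001>, -sqrt(6 - 3*sqrt(2))/8 + sqrt(2 - sqrt(2))/8 - I*sqrt(3*sqrt(2) + 6)/8 + I*sqrt(sqrt(2) + 2)/8 on |010>, sqrt(2 - sqrt(2))*exp(3*I*pi/4)/8 + sqrt(6 - 3*sqrt(2))*exp(3*I*pi/4)/8 + sqrt(sqrt(2) + 2)*exp(I*pi/4)/8 + sqrt(3*sqrt(2) + 6)*exp(I*pi/4)/8 on |011>, 0 on |100>, 0 on |101>, 0 on |110>, 0 on |111>.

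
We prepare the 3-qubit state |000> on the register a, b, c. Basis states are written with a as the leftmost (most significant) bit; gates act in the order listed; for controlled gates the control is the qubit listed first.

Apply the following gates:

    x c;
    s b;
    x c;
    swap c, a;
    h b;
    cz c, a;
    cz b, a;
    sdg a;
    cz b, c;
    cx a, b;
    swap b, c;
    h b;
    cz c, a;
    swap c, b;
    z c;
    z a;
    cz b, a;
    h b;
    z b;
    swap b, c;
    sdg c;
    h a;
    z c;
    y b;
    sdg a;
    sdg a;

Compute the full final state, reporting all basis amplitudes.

After the circuit, the state carries amplitude I/2 on |000>, 0 on |001>, I/2 on |010>, 0 on |011>, -I/2 on |100>, 0 on |101>, -I/2 on |110>, 0 on |111>.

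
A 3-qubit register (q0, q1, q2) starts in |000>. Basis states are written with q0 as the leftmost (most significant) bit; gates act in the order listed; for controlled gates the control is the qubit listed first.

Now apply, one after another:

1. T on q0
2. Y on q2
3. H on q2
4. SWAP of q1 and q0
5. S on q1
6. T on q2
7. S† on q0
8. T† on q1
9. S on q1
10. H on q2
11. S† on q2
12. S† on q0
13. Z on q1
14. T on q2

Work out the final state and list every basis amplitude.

After the circuit, the state carries amplitude -exp(3*I*pi/4)/2 + I/2 on |000>, exp(I*pi/4)/2 + I/2 on |001>, and 0 on every other basis state.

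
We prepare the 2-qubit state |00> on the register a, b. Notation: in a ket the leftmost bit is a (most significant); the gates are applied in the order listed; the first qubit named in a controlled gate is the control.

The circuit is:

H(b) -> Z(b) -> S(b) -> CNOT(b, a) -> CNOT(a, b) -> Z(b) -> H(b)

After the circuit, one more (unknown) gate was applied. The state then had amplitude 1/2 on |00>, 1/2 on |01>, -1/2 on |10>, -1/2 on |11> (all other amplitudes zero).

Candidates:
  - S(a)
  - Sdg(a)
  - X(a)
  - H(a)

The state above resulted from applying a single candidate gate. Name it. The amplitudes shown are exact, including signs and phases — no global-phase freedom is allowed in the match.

The unique candidate consistent with the amplitudes is Sdg(a).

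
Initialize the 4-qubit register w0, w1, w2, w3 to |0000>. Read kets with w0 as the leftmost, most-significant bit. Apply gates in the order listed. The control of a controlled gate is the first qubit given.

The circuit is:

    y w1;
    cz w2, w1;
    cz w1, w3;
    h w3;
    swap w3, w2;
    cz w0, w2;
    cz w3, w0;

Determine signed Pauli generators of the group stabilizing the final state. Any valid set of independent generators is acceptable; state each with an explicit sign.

The final state is stabilized by the group generated by +IIXI, +ZIII, -IZII, +IIIZ; other independent generating sets are equally valid.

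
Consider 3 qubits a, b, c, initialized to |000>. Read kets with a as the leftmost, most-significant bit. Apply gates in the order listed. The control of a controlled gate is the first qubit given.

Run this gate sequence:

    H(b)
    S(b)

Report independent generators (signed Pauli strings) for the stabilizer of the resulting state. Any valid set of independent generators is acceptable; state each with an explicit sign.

One valid set of independent stabilizer generators is +IYI, +ZII, +IIZ (any independent generating set of the same group is equally correct).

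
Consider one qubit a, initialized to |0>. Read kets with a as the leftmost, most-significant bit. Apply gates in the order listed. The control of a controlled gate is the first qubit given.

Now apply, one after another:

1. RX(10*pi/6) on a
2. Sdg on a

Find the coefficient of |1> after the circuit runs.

The final state's coefficient on |1> equals -1/2.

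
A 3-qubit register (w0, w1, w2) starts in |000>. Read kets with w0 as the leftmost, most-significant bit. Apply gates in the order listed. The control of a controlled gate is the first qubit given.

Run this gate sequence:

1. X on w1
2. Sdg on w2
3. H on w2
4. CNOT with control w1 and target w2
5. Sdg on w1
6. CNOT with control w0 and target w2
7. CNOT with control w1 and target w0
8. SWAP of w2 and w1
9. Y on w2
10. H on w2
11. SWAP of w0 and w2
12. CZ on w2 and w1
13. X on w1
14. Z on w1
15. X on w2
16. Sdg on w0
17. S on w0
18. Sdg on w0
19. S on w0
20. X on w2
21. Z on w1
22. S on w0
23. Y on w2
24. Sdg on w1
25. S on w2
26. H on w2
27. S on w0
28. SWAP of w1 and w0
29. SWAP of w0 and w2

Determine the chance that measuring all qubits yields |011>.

Outcome |011> occurs with probability 1/8. Key observation: the block from step 14 through step 21 cancels to the identity and can be dropped.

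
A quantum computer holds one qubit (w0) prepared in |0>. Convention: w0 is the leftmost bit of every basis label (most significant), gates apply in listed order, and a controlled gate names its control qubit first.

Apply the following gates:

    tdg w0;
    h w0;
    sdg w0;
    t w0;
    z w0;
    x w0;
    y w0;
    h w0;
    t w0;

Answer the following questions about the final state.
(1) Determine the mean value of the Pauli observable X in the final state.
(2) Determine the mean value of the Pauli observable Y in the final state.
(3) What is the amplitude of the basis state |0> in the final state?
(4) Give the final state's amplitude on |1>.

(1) In the final state, X has expectation -1/2.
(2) In the final state, Y has expectation 1/2.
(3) |0> carries amplitude -I/2 - exp(I*pi/4)/2 in the final state.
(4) The amplitude on |1> is -exp(3*I*pi/4)/2 + I/2.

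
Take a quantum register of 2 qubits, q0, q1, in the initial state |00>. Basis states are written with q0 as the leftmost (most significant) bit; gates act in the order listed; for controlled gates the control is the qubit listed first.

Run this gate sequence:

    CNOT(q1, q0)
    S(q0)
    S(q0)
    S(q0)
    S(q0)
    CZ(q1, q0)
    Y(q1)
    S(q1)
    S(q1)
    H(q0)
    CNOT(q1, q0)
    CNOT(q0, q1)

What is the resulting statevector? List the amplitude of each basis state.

The final amplitudes are 0 on |00>, -sqrt(2)*I/2 on |01>, -sqrt(2)*I/2 on |10>, 0 on |11>.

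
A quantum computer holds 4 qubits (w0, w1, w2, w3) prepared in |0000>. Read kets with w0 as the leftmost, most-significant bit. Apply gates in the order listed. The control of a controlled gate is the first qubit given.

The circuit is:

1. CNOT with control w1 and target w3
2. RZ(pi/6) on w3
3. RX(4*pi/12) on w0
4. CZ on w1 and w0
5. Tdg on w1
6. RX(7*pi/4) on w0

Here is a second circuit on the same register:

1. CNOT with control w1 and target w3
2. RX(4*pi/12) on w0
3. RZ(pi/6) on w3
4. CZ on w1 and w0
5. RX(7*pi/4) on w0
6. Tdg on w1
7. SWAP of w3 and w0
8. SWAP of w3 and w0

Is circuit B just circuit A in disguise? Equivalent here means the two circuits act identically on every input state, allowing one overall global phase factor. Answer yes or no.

Yes — the two circuits implement the same unitary up to a global phase.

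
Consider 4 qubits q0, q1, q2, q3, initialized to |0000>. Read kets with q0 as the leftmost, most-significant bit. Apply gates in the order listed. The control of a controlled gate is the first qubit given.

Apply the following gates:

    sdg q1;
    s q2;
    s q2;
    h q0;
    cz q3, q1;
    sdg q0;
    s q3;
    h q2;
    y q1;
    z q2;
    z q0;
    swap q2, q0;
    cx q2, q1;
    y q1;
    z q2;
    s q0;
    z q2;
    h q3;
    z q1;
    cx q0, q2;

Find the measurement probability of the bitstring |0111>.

Outcome |0111> occurs with probability 1/8.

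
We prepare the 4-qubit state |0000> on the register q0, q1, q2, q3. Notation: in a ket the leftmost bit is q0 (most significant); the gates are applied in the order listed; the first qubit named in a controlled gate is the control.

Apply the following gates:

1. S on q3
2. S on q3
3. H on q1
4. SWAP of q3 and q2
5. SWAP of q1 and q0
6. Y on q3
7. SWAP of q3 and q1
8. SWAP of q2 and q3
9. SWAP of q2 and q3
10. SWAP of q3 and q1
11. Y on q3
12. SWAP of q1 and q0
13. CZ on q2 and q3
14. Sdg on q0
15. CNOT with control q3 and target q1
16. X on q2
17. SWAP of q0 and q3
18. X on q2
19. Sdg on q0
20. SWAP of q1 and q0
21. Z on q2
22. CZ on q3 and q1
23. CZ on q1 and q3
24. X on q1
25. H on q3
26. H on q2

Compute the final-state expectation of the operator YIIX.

The observable YIIX averages to 0.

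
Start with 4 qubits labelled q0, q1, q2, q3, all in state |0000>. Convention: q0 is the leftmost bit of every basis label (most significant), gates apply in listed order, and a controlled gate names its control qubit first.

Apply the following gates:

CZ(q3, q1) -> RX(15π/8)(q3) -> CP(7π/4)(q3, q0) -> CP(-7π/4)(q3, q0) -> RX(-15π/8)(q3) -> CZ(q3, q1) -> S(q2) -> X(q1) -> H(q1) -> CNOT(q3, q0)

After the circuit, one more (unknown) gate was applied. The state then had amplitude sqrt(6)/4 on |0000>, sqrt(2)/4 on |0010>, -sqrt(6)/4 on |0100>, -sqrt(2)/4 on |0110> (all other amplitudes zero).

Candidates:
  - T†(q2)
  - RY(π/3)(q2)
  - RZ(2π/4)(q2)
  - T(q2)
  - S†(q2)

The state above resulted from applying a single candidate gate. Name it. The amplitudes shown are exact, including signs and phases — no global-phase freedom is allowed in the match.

The unique candidate consistent with the amplitudes is RY(π/3)(q2). Key observation: steps 1-6 multiply out to the identity, so the circuit reduces to the remaining gates.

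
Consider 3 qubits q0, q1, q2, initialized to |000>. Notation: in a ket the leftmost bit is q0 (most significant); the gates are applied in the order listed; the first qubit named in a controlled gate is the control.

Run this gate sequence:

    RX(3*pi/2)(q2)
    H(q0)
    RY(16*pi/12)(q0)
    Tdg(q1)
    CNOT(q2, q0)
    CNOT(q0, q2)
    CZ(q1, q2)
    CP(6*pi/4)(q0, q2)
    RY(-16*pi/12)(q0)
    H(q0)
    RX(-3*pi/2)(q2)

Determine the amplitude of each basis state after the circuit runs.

The resulting statevector has amplitude -1/8 + sqrt(3)/4 - I/8 on |000>, -1/8 - 5*I/8 on |001>, 0 on |010>, 0 on |011>, (1 - I)*(1 - sqrt(3)*I - I)/8 on |100>, -(1 - I)*(2 + sqrt(3)*I)/8 on |101>, 0 on |110>, 0 on |111>.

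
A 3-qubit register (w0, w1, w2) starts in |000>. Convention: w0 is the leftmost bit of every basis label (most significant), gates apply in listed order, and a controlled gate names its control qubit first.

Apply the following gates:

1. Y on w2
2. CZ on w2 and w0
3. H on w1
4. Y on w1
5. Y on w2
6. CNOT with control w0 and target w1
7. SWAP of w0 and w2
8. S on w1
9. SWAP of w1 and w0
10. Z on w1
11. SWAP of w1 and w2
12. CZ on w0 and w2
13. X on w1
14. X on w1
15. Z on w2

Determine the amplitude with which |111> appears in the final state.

The final state's coefficient on |111> equals 0.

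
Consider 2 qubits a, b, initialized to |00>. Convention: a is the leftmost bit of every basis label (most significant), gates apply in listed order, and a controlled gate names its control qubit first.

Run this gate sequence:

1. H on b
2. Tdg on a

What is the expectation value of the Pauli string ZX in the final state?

The expectation value of ZX is 1.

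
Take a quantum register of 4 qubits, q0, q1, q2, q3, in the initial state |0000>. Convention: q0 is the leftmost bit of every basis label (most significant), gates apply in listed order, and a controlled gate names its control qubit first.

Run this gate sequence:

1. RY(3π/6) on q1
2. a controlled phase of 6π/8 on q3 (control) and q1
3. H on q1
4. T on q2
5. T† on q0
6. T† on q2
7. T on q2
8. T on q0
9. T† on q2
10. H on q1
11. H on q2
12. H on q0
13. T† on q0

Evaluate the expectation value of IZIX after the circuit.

The observable IZIX averages to 0. Key observation: the block from step 3 through step 10 cancels to the identity and can be dropped.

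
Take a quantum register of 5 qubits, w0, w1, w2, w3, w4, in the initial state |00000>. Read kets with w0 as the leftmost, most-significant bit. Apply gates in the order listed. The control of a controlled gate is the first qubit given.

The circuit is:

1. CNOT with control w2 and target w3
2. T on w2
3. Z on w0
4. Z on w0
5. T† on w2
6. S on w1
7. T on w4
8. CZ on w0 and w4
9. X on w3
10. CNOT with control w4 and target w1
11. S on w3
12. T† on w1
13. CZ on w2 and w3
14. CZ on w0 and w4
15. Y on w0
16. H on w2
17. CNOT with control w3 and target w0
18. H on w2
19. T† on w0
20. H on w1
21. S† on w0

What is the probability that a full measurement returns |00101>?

Outcome |00101> occurs with probability 0.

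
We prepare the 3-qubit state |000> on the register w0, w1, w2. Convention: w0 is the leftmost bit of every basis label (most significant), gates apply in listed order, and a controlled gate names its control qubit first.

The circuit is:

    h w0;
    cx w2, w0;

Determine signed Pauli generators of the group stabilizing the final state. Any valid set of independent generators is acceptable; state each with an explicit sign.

The stabilizer group can be generated by +XII, +IZI, +IIZ, among other valid generating sets.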